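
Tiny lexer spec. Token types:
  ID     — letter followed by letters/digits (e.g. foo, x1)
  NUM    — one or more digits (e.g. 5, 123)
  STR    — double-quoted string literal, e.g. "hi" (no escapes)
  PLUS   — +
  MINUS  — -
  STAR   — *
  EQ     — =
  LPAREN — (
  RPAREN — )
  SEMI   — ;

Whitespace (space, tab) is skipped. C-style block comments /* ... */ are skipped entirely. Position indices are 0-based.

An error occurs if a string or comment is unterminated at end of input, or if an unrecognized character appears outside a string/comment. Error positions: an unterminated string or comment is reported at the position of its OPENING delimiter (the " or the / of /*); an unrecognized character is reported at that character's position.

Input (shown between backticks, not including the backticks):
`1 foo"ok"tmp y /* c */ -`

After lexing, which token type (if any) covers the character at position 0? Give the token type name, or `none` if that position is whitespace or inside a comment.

pos=0: emit NUM '1' (now at pos=1)
pos=2: emit ID 'foo' (now at pos=5)
pos=5: enter STRING mode
pos=5: emit STR "ok" (now at pos=9)
pos=9: emit ID 'tmp' (now at pos=12)
pos=13: emit ID 'y' (now at pos=14)
pos=15: enter COMMENT mode (saw '/*')
exit COMMENT mode (now at pos=22)
pos=23: emit MINUS '-'
DONE. 6 tokens: [NUM, ID, STR, ID, ID, MINUS]
Position 0: char is '1' -> NUM

Answer: NUM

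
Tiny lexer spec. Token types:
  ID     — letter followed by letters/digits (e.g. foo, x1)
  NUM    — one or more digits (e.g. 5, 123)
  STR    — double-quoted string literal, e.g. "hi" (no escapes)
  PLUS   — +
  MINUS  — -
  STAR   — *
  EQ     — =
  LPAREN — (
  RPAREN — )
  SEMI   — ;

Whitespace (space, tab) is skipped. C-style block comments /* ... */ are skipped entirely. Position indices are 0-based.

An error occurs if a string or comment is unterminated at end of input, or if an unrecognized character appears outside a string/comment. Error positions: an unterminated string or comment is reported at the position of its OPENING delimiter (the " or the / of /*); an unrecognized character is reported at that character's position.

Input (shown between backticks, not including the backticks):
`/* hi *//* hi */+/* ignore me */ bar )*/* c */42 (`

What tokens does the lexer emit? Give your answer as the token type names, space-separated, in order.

Answer: PLUS ID RPAREN STAR NUM LPAREN

Derivation:
pos=0: enter COMMENT mode (saw '/*')
exit COMMENT mode (now at pos=8)
pos=8: enter COMMENT mode (saw '/*')
exit COMMENT mode (now at pos=16)
pos=16: emit PLUS '+'
pos=17: enter COMMENT mode (saw '/*')
exit COMMENT mode (now at pos=32)
pos=33: emit ID 'bar' (now at pos=36)
pos=37: emit RPAREN ')'
pos=38: emit STAR '*'
pos=39: enter COMMENT mode (saw '/*')
exit COMMENT mode (now at pos=46)
pos=46: emit NUM '42' (now at pos=48)
pos=49: emit LPAREN '('
DONE. 6 tokens: [PLUS, ID, RPAREN, STAR, NUM, LPAREN]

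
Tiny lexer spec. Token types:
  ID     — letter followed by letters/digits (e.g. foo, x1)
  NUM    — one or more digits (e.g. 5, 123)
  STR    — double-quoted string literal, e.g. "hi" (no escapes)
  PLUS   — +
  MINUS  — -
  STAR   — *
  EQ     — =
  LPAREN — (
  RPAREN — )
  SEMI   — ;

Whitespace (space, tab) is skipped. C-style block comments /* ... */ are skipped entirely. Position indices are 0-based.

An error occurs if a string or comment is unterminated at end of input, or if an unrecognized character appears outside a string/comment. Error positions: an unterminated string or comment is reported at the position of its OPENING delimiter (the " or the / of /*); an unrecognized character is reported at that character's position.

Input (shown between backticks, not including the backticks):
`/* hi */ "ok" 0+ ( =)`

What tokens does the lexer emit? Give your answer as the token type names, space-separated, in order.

pos=0: enter COMMENT mode (saw '/*')
exit COMMENT mode (now at pos=8)
pos=9: enter STRING mode
pos=9: emit STR "ok" (now at pos=13)
pos=14: emit NUM '0' (now at pos=15)
pos=15: emit PLUS '+'
pos=17: emit LPAREN '('
pos=19: emit EQ '='
pos=20: emit RPAREN ')'
DONE. 6 tokens: [STR, NUM, PLUS, LPAREN, EQ, RPAREN]

Answer: STR NUM PLUS LPAREN EQ RPAREN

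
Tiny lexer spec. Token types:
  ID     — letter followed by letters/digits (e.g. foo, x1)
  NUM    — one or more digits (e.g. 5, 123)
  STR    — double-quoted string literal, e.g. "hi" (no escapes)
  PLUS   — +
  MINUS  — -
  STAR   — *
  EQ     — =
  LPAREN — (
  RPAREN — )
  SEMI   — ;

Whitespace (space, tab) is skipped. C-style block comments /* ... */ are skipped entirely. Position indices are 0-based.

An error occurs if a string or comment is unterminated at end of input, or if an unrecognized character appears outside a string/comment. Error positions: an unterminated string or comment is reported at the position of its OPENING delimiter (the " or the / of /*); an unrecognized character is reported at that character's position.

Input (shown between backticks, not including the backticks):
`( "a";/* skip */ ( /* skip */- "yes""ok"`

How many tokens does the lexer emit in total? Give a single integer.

Answer: 7

Derivation:
pos=0: emit LPAREN '('
pos=2: enter STRING mode
pos=2: emit STR "a" (now at pos=5)
pos=5: emit SEMI ';'
pos=6: enter COMMENT mode (saw '/*')
exit COMMENT mode (now at pos=16)
pos=17: emit LPAREN '('
pos=19: enter COMMENT mode (saw '/*')
exit COMMENT mode (now at pos=29)
pos=29: emit MINUS '-'
pos=31: enter STRING mode
pos=31: emit STR "yes" (now at pos=36)
pos=36: enter STRING mode
pos=36: emit STR "ok" (now at pos=40)
DONE. 7 tokens: [LPAREN, STR, SEMI, LPAREN, MINUS, STR, STR]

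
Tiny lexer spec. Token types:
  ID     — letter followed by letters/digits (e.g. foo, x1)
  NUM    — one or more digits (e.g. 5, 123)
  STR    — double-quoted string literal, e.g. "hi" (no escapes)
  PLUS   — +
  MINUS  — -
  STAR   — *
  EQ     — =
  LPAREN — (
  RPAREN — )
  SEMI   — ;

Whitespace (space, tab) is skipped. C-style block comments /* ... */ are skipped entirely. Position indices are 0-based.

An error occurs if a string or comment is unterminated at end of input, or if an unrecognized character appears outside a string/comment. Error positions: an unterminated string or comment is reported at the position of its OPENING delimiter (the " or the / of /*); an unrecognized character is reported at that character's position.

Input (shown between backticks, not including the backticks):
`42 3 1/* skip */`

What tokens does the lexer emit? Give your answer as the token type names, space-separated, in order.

pos=0: emit NUM '42' (now at pos=2)
pos=3: emit NUM '3' (now at pos=4)
pos=5: emit NUM '1' (now at pos=6)
pos=6: enter COMMENT mode (saw '/*')
exit COMMENT mode (now at pos=16)
DONE. 3 tokens: [NUM, NUM, NUM]

Answer: NUM NUM NUM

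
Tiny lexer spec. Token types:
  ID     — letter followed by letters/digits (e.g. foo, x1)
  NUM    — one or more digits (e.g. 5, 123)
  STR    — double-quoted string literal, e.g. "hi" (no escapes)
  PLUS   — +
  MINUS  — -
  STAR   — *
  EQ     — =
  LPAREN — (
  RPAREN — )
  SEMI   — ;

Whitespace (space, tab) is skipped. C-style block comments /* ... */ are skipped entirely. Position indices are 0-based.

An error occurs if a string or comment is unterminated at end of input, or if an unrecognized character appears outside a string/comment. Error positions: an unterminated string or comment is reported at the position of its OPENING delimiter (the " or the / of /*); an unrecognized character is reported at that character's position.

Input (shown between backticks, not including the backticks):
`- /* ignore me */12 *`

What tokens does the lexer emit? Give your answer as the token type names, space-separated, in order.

Answer: MINUS NUM STAR

Derivation:
pos=0: emit MINUS '-'
pos=2: enter COMMENT mode (saw '/*')
exit COMMENT mode (now at pos=17)
pos=17: emit NUM '12' (now at pos=19)
pos=20: emit STAR '*'
DONE. 3 tokens: [MINUS, NUM, STAR]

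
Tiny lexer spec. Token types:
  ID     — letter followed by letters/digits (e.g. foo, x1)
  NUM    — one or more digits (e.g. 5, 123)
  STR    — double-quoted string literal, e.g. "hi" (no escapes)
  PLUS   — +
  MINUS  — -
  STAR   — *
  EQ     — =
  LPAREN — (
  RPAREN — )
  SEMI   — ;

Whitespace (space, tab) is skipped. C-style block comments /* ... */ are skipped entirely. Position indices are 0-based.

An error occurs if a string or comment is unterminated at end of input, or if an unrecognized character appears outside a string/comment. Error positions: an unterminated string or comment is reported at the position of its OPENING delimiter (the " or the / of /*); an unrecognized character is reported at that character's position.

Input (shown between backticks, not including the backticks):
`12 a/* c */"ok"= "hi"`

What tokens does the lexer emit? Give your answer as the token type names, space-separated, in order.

Answer: NUM ID STR EQ STR

Derivation:
pos=0: emit NUM '12' (now at pos=2)
pos=3: emit ID 'a' (now at pos=4)
pos=4: enter COMMENT mode (saw '/*')
exit COMMENT mode (now at pos=11)
pos=11: enter STRING mode
pos=11: emit STR "ok" (now at pos=15)
pos=15: emit EQ '='
pos=17: enter STRING mode
pos=17: emit STR "hi" (now at pos=21)
DONE. 5 tokens: [NUM, ID, STR, EQ, STR]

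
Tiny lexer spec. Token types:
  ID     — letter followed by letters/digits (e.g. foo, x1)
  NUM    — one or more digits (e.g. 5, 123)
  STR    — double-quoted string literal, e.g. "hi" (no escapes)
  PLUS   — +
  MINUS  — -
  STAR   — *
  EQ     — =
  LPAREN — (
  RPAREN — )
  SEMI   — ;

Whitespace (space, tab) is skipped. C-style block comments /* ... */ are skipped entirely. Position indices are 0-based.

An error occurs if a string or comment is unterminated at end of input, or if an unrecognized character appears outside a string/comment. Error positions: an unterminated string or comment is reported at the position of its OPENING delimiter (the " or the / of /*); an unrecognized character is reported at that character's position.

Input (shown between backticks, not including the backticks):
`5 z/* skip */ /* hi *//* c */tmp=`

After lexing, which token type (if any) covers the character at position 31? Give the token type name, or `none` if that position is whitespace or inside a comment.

pos=0: emit NUM '5' (now at pos=1)
pos=2: emit ID 'z' (now at pos=3)
pos=3: enter COMMENT mode (saw '/*')
exit COMMENT mode (now at pos=13)
pos=14: enter COMMENT mode (saw '/*')
exit COMMENT mode (now at pos=22)
pos=22: enter COMMENT mode (saw '/*')
exit COMMENT mode (now at pos=29)
pos=29: emit ID 'tmp' (now at pos=32)
pos=32: emit EQ '='
DONE. 4 tokens: [NUM, ID, ID, EQ]
Position 31: char is 'p' -> ID

Answer: ID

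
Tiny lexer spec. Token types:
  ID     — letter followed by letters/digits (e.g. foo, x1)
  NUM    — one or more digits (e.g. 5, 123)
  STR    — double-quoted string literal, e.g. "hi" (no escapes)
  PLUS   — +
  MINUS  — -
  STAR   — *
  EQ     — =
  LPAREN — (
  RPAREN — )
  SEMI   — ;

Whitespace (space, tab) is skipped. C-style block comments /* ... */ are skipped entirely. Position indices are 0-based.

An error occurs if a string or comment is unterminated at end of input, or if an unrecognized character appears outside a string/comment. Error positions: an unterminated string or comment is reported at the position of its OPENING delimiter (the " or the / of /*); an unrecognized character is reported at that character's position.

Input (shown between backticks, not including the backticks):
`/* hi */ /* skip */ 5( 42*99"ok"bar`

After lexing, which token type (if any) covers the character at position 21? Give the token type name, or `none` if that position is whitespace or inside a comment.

pos=0: enter COMMENT mode (saw '/*')
exit COMMENT mode (now at pos=8)
pos=9: enter COMMENT mode (saw '/*')
exit COMMENT mode (now at pos=19)
pos=20: emit NUM '5' (now at pos=21)
pos=21: emit LPAREN '('
pos=23: emit NUM '42' (now at pos=25)
pos=25: emit STAR '*'
pos=26: emit NUM '99' (now at pos=28)
pos=28: enter STRING mode
pos=28: emit STR "ok" (now at pos=32)
pos=32: emit ID 'bar' (now at pos=35)
DONE. 7 tokens: [NUM, LPAREN, NUM, STAR, NUM, STR, ID]
Position 21: char is '(' -> LPAREN

Answer: LPAREN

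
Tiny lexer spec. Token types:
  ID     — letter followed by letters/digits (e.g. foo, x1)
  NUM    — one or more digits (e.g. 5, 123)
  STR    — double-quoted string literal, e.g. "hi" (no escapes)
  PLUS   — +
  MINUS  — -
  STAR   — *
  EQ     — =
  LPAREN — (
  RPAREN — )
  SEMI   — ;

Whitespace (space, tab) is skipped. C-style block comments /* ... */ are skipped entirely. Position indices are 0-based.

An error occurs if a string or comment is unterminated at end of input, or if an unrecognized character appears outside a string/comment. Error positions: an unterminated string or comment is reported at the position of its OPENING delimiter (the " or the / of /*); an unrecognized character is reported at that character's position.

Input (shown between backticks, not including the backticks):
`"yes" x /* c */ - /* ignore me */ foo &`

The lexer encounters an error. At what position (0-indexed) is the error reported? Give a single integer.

Answer: 38

Derivation:
pos=0: enter STRING mode
pos=0: emit STR "yes" (now at pos=5)
pos=6: emit ID 'x' (now at pos=7)
pos=8: enter COMMENT mode (saw '/*')
exit COMMENT mode (now at pos=15)
pos=16: emit MINUS '-'
pos=18: enter COMMENT mode (saw '/*')
exit COMMENT mode (now at pos=33)
pos=34: emit ID 'foo' (now at pos=37)
pos=38: ERROR — unrecognized char '&'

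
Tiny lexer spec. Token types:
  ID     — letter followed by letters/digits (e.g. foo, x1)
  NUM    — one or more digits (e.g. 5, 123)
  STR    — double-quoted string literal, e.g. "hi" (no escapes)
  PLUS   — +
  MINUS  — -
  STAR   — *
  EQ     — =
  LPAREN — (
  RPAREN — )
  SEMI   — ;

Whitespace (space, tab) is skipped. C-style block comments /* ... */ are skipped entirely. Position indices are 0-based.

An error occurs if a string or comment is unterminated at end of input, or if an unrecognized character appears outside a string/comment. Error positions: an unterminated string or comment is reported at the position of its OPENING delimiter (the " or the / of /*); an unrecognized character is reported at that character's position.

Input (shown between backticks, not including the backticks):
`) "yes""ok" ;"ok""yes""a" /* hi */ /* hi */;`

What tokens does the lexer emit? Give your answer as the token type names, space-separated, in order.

Answer: RPAREN STR STR SEMI STR STR STR SEMI

Derivation:
pos=0: emit RPAREN ')'
pos=2: enter STRING mode
pos=2: emit STR "yes" (now at pos=7)
pos=7: enter STRING mode
pos=7: emit STR "ok" (now at pos=11)
pos=12: emit SEMI ';'
pos=13: enter STRING mode
pos=13: emit STR "ok" (now at pos=17)
pos=17: enter STRING mode
pos=17: emit STR "yes" (now at pos=22)
pos=22: enter STRING mode
pos=22: emit STR "a" (now at pos=25)
pos=26: enter COMMENT mode (saw '/*')
exit COMMENT mode (now at pos=34)
pos=35: enter COMMENT mode (saw '/*')
exit COMMENT mode (now at pos=43)
pos=43: emit SEMI ';'
DONE. 8 tokens: [RPAREN, STR, STR, SEMI, STR, STR, STR, SEMI]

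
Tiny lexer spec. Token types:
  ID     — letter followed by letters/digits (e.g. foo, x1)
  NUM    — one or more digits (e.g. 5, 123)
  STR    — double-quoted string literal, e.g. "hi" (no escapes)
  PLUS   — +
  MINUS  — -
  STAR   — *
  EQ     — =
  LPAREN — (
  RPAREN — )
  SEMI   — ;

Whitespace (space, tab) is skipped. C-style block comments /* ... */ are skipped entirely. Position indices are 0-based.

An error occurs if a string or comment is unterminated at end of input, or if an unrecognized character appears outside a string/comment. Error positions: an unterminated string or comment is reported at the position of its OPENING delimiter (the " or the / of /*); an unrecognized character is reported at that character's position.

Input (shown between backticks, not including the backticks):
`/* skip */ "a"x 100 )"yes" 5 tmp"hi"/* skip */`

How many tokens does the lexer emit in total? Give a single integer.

Answer: 8

Derivation:
pos=0: enter COMMENT mode (saw '/*')
exit COMMENT mode (now at pos=10)
pos=11: enter STRING mode
pos=11: emit STR "a" (now at pos=14)
pos=14: emit ID 'x' (now at pos=15)
pos=16: emit NUM '100' (now at pos=19)
pos=20: emit RPAREN ')'
pos=21: enter STRING mode
pos=21: emit STR "yes" (now at pos=26)
pos=27: emit NUM '5' (now at pos=28)
pos=29: emit ID 'tmp' (now at pos=32)
pos=32: enter STRING mode
pos=32: emit STR "hi" (now at pos=36)
pos=36: enter COMMENT mode (saw '/*')
exit COMMENT mode (now at pos=46)
DONE. 8 tokens: [STR, ID, NUM, RPAREN, STR, NUM, ID, STR]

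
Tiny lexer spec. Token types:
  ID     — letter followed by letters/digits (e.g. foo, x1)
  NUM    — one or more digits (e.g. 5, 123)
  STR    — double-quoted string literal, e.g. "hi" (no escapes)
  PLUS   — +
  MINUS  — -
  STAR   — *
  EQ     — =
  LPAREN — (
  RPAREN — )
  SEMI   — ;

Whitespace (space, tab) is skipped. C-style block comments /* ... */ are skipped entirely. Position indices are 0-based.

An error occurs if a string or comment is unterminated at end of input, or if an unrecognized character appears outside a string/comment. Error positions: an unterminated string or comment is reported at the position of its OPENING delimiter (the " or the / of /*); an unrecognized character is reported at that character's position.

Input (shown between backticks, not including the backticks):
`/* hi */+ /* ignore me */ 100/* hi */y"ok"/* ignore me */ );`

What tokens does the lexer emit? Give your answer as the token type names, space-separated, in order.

Answer: PLUS NUM ID STR RPAREN SEMI

Derivation:
pos=0: enter COMMENT mode (saw '/*')
exit COMMENT mode (now at pos=8)
pos=8: emit PLUS '+'
pos=10: enter COMMENT mode (saw '/*')
exit COMMENT mode (now at pos=25)
pos=26: emit NUM '100' (now at pos=29)
pos=29: enter COMMENT mode (saw '/*')
exit COMMENT mode (now at pos=37)
pos=37: emit ID 'y' (now at pos=38)
pos=38: enter STRING mode
pos=38: emit STR "ok" (now at pos=42)
pos=42: enter COMMENT mode (saw '/*')
exit COMMENT mode (now at pos=57)
pos=58: emit RPAREN ')'
pos=59: emit SEMI ';'
DONE. 6 tokens: [PLUS, NUM, ID, STR, RPAREN, SEMI]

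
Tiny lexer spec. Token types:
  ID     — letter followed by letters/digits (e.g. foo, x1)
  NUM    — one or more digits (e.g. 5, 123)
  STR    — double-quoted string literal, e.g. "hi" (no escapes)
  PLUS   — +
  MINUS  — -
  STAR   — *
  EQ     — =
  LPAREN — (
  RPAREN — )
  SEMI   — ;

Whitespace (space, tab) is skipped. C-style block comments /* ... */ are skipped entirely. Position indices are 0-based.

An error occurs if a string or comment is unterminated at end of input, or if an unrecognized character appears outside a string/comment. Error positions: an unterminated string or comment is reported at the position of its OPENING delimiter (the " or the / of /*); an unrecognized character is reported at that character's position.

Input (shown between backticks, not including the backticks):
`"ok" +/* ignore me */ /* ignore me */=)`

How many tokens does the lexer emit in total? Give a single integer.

pos=0: enter STRING mode
pos=0: emit STR "ok" (now at pos=4)
pos=5: emit PLUS '+'
pos=6: enter COMMENT mode (saw '/*')
exit COMMENT mode (now at pos=21)
pos=22: enter COMMENT mode (saw '/*')
exit COMMENT mode (now at pos=37)
pos=37: emit EQ '='
pos=38: emit RPAREN ')'
DONE. 4 tokens: [STR, PLUS, EQ, RPAREN]

Answer: 4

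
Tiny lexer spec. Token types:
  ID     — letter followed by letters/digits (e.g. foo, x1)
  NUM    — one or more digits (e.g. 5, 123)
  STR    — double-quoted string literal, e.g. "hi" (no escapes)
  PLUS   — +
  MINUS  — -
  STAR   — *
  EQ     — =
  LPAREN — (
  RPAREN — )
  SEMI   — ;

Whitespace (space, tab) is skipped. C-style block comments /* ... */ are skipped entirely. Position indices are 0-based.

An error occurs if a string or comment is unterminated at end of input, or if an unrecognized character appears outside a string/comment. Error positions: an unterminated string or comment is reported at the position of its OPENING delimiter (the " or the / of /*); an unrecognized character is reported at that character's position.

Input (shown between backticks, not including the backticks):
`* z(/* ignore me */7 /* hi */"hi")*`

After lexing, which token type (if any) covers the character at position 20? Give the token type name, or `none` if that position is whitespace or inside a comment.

Answer: none

Derivation:
pos=0: emit STAR '*'
pos=2: emit ID 'z' (now at pos=3)
pos=3: emit LPAREN '('
pos=4: enter COMMENT mode (saw '/*')
exit COMMENT mode (now at pos=19)
pos=19: emit NUM '7' (now at pos=20)
pos=21: enter COMMENT mode (saw '/*')
exit COMMENT mode (now at pos=29)
pos=29: enter STRING mode
pos=29: emit STR "hi" (now at pos=33)
pos=33: emit RPAREN ')'
pos=34: emit STAR '*'
DONE. 7 tokens: [STAR, ID, LPAREN, NUM, STR, RPAREN, STAR]
Position 20: char is ' ' -> none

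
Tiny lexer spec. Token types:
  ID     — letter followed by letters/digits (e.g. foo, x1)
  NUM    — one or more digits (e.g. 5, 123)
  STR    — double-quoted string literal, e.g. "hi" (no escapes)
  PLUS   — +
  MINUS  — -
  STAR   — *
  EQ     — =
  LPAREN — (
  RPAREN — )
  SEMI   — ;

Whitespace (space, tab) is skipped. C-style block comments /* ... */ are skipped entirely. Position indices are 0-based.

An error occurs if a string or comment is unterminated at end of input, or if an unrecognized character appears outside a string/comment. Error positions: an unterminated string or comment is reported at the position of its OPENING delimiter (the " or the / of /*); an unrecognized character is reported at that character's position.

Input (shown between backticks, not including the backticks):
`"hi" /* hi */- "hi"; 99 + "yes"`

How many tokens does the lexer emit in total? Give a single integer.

Answer: 7

Derivation:
pos=0: enter STRING mode
pos=0: emit STR "hi" (now at pos=4)
pos=5: enter COMMENT mode (saw '/*')
exit COMMENT mode (now at pos=13)
pos=13: emit MINUS '-'
pos=15: enter STRING mode
pos=15: emit STR "hi" (now at pos=19)
pos=19: emit SEMI ';'
pos=21: emit NUM '99' (now at pos=23)
pos=24: emit PLUS '+'
pos=26: enter STRING mode
pos=26: emit STR "yes" (now at pos=31)
DONE. 7 tokens: [STR, MINUS, STR, SEMI, NUM, PLUS, STR]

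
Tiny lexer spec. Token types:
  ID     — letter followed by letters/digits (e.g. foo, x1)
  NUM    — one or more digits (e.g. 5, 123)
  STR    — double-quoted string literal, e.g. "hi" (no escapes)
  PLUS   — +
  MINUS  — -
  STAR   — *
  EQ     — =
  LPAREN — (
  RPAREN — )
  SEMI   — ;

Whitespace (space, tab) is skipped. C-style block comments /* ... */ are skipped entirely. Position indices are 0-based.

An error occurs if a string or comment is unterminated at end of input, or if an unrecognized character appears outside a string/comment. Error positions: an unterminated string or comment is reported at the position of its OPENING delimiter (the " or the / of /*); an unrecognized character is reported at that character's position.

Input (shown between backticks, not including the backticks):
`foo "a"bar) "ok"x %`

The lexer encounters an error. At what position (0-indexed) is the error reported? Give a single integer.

pos=0: emit ID 'foo' (now at pos=3)
pos=4: enter STRING mode
pos=4: emit STR "a" (now at pos=7)
pos=7: emit ID 'bar' (now at pos=10)
pos=10: emit RPAREN ')'
pos=12: enter STRING mode
pos=12: emit STR "ok" (now at pos=16)
pos=16: emit ID 'x' (now at pos=17)
pos=18: ERROR — unrecognized char '%'

Answer: 18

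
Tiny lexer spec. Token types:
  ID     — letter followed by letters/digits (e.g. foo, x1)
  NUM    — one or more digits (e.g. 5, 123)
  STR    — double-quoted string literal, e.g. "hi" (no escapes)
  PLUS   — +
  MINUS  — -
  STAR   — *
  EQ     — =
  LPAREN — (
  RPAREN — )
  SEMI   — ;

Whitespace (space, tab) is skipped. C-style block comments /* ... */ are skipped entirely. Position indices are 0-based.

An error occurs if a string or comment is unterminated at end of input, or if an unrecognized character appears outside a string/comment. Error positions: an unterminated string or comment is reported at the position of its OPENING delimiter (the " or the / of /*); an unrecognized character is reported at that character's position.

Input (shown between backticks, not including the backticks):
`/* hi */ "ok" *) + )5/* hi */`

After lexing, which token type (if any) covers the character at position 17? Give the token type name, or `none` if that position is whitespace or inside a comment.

pos=0: enter COMMENT mode (saw '/*')
exit COMMENT mode (now at pos=8)
pos=9: enter STRING mode
pos=9: emit STR "ok" (now at pos=13)
pos=14: emit STAR '*'
pos=15: emit RPAREN ')'
pos=17: emit PLUS '+'
pos=19: emit RPAREN ')'
pos=20: emit NUM '5' (now at pos=21)
pos=21: enter COMMENT mode (saw '/*')
exit COMMENT mode (now at pos=29)
DONE. 6 tokens: [STR, STAR, RPAREN, PLUS, RPAREN, NUM]
Position 17: char is '+' -> PLUS

Answer: PLUS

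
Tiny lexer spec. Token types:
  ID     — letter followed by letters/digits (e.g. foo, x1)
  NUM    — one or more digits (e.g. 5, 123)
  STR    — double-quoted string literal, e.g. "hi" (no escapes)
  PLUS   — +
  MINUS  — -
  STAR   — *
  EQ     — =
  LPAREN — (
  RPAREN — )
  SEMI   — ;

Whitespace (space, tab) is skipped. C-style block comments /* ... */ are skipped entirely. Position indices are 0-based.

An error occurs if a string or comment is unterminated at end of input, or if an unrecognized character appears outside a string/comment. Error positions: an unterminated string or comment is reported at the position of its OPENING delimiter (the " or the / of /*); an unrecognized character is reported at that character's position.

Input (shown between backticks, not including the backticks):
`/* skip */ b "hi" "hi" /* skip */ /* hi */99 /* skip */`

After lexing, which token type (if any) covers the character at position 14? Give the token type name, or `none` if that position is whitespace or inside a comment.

pos=0: enter COMMENT mode (saw '/*')
exit COMMENT mode (now at pos=10)
pos=11: emit ID 'b' (now at pos=12)
pos=13: enter STRING mode
pos=13: emit STR "hi" (now at pos=17)
pos=18: enter STRING mode
pos=18: emit STR "hi" (now at pos=22)
pos=23: enter COMMENT mode (saw '/*')
exit COMMENT mode (now at pos=33)
pos=34: enter COMMENT mode (saw '/*')
exit COMMENT mode (now at pos=42)
pos=42: emit NUM '99' (now at pos=44)
pos=45: enter COMMENT mode (saw '/*')
exit COMMENT mode (now at pos=55)
DONE. 4 tokens: [ID, STR, STR, NUM]
Position 14: char is 'h' -> STR

Answer: STR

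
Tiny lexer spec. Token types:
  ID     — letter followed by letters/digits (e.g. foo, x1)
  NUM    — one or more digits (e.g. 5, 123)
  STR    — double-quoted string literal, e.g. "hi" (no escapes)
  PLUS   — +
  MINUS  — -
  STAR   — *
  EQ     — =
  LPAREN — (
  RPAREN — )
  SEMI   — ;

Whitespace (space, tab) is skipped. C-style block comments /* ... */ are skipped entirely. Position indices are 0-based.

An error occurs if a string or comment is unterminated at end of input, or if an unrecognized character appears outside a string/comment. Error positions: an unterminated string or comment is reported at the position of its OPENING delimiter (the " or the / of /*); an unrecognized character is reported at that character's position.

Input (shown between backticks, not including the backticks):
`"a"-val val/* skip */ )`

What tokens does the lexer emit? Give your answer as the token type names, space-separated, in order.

pos=0: enter STRING mode
pos=0: emit STR "a" (now at pos=3)
pos=3: emit MINUS '-'
pos=4: emit ID 'val' (now at pos=7)
pos=8: emit ID 'val' (now at pos=11)
pos=11: enter COMMENT mode (saw '/*')
exit COMMENT mode (now at pos=21)
pos=22: emit RPAREN ')'
DONE. 5 tokens: [STR, MINUS, ID, ID, RPAREN]

Answer: STR MINUS ID ID RPAREN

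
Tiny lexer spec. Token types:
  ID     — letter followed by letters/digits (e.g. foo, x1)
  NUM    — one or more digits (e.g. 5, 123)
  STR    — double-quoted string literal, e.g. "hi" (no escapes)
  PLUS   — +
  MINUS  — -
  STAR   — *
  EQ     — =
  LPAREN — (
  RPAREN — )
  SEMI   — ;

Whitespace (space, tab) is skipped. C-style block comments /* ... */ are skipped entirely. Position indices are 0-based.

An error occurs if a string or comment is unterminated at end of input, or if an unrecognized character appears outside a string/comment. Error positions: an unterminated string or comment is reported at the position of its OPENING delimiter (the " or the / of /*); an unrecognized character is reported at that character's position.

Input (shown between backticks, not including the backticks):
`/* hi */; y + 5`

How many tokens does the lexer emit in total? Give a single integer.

pos=0: enter COMMENT mode (saw '/*')
exit COMMENT mode (now at pos=8)
pos=8: emit SEMI ';'
pos=10: emit ID 'y' (now at pos=11)
pos=12: emit PLUS '+'
pos=14: emit NUM '5' (now at pos=15)
DONE. 4 tokens: [SEMI, ID, PLUS, NUM]

Answer: 4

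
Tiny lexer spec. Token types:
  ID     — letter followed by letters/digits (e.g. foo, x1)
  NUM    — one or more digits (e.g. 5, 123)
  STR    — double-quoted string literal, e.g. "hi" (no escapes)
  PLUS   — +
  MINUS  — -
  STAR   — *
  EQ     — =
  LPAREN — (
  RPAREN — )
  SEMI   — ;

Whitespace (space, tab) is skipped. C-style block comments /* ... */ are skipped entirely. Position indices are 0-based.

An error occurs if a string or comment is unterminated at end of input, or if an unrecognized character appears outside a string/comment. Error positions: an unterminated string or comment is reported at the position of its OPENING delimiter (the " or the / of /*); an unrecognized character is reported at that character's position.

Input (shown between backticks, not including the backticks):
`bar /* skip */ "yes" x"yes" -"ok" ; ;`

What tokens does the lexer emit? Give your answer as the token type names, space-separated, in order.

Answer: ID STR ID STR MINUS STR SEMI SEMI

Derivation:
pos=0: emit ID 'bar' (now at pos=3)
pos=4: enter COMMENT mode (saw '/*')
exit COMMENT mode (now at pos=14)
pos=15: enter STRING mode
pos=15: emit STR "yes" (now at pos=20)
pos=21: emit ID 'x' (now at pos=22)
pos=22: enter STRING mode
pos=22: emit STR "yes" (now at pos=27)
pos=28: emit MINUS '-'
pos=29: enter STRING mode
pos=29: emit STR "ok" (now at pos=33)
pos=34: emit SEMI ';'
pos=36: emit SEMI ';'
DONE. 8 tokens: [ID, STR, ID, STR, MINUS, STR, SEMI, SEMI]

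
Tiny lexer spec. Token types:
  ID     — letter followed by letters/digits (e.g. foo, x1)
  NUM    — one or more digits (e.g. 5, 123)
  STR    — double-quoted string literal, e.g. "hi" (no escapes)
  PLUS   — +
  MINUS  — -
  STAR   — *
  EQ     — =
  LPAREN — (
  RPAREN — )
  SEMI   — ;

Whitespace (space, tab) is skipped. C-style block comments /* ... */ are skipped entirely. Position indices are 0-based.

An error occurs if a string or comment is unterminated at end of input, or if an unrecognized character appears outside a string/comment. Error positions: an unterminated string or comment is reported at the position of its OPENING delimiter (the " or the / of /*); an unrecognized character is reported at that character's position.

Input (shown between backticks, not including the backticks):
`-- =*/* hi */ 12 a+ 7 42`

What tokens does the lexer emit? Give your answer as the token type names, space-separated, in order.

Answer: MINUS MINUS EQ STAR NUM ID PLUS NUM NUM

Derivation:
pos=0: emit MINUS '-'
pos=1: emit MINUS '-'
pos=3: emit EQ '='
pos=4: emit STAR '*'
pos=5: enter COMMENT mode (saw '/*')
exit COMMENT mode (now at pos=13)
pos=14: emit NUM '12' (now at pos=16)
pos=17: emit ID 'a' (now at pos=18)
pos=18: emit PLUS '+'
pos=20: emit NUM '7' (now at pos=21)
pos=22: emit NUM '42' (now at pos=24)
DONE. 9 tokens: [MINUS, MINUS, EQ, STAR, NUM, ID, PLUS, NUM, NUM]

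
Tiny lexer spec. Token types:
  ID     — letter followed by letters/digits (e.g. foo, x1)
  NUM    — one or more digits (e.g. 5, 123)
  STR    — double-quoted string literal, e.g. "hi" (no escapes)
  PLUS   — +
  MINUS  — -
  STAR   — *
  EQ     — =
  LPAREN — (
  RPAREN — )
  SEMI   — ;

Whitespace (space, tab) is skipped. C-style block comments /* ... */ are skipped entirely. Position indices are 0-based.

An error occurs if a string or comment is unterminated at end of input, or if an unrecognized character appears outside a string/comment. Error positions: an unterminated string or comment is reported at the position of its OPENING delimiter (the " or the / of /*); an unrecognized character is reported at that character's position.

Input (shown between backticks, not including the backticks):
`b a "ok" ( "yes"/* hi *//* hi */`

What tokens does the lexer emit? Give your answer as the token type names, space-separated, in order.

Answer: ID ID STR LPAREN STR

Derivation:
pos=0: emit ID 'b' (now at pos=1)
pos=2: emit ID 'a' (now at pos=3)
pos=4: enter STRING mode
pos=4: emit STR "ok" (now at pos=8)
pos=9: emit LPAREN '('
pos=11: enter STRING mode
pos=11: emit STR "yes" (now at pos=16)
pos=16: enter COMMENT mode (saw '/*')
exit COMMENT mode (now at pos=24)
pos=24: enter COMMENT mode (saw '/*')
exit COMMENT mode (now at pos=32)
DONE. 5 tokens: [ID, ID, STR, LPAREN, STR]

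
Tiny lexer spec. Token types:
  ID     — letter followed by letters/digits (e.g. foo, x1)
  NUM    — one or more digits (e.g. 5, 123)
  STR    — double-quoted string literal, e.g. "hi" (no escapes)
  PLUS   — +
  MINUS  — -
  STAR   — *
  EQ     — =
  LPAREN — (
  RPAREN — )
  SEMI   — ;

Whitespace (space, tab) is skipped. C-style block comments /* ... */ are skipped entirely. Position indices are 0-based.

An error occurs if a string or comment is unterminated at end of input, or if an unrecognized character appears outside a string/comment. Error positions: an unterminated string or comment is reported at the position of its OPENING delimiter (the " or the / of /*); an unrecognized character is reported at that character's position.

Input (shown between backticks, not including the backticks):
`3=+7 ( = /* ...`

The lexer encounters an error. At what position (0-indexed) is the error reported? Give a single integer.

Answer: 9

Derivation:
pos=0: emit NUM '3' (now at pos=1)
pos=1: emit EQ '='
pos=2: emit PLUS '+'
pos=3: emit NUM '7' (now at pos=4)
pos=5: emit LPAREN '('
pos=7: emit EQ '='
pos=9: enter COMMENT mode (saw '/*')
pos=9: ERROR — unterminated comment (reached EOF)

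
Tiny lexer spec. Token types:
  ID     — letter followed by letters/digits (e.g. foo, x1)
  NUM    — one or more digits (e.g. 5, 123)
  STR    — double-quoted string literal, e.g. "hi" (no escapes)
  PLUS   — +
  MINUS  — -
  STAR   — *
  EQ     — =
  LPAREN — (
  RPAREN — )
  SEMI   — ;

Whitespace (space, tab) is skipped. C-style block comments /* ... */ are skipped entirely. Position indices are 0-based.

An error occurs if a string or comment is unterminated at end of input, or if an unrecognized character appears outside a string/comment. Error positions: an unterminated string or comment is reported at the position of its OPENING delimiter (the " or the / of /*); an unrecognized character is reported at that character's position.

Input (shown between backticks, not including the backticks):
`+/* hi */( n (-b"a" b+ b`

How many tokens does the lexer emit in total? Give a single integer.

Answer: 10

Derivation:
pos=0: emit PLUS '+'
pos=1: enter COMMENT mode (saw '/*')
exit COMMENT mode (now at pos=9)
pos=9: emit LPAREN '('
pos=11: emit ID 'n' (now at pos=12)
pos=13: emit LPAREN '('
pos=14: emit MINUS '-'
pos=15: emit ID 'b' (now at pos=16)
pos=16: enter STRING mode
pos=16: emit STR "a" (now at pos=19)
pos=20: emit ID 'b' (now at pos=21)
pos=21: emit PLUS '+'
pos=23: emit ID 'b' (now at pos=24)
DONE. 10 tokens: [PLUS, LPAREN, ID, LPAREN, MINUS, ID, STR, ID, PLUS, ID]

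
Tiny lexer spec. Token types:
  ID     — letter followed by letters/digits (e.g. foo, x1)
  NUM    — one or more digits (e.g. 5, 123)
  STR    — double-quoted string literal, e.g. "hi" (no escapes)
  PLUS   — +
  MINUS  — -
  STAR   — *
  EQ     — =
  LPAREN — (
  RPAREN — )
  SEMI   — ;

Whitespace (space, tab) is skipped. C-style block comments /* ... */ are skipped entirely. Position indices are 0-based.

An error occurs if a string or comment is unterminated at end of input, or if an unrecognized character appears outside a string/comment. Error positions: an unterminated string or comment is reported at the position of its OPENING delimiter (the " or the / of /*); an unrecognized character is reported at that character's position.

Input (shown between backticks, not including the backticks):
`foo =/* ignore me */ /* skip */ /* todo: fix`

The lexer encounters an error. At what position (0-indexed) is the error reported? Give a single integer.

Answer: 32

Derivation:
pos=0: emit ID 'foo' (now at pos=3)
pos=4: emit EQ '='
pos=5: enter COMMENT mode (saw '/*')
exit COMMENT mode (now at pos=20)
pos=21: enter COMMENT mode (saw '/*')
exit COMMENT mode (now at pos=31)
pos=32: enter COMMENT mode (saw '/*')
pos=32: ERROR — unterminated comment (reached EOF)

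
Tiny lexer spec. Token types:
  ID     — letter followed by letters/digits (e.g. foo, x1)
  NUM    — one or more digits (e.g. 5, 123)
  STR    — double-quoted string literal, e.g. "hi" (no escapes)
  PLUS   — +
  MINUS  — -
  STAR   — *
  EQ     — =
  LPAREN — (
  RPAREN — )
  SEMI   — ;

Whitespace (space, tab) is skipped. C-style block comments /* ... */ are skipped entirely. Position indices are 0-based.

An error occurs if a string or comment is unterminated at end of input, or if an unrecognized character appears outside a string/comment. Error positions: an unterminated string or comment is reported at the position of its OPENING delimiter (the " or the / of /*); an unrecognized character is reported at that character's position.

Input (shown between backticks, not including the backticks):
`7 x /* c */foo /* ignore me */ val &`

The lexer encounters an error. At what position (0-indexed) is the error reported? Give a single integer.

pos=0: emit NUM '7' (now at pos=1)
pos=2: emit ID 'x' (now at pos=3)
pos=4: enter COMMENT mode (saw '/*')
exit COMMENT mode (now at pos=11)
pos=11: emit ID 'foo' (now at pos=14)
pos=15: enter COMMENT mode (saw '/*')
exit COMMENT mode (now at pos=30)
pos=31: emit ID 'val' (now at pos=34)
pos=35: ERROR — unrecognized char '&'

Answer: 35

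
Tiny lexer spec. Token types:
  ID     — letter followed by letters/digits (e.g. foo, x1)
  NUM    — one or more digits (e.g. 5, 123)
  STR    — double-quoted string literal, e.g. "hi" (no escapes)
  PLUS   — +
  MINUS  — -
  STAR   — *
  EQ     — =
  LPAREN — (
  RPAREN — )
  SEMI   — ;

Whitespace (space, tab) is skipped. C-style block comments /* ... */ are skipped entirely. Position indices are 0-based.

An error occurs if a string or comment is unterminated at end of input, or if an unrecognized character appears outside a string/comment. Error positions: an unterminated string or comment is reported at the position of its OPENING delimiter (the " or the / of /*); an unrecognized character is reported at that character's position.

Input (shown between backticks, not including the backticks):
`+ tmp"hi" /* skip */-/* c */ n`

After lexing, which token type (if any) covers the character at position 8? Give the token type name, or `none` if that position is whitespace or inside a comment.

pos=0: emit PLUS '+'
pos=2: emit ID 'tmp' (now at pos=5)
pos=5: enter STRING mode
pos=5: emit STR "hi" (now at pos=9)
pos=10: enter COMMENT mode (saw '/*')
exit COMMENT mode (now at pos=20)
pos=20: emit MINUS '-'
pos=21: enter COMMENT mode (saw '/*')
exit COMMENT mode (now at pos=28)
pos=29: emit ID 'n' (now at pos=30)
DONE. 5 tokens: [PLUS, ID, STR, MINUS, ID]
Position 8: char is '"' -> STR

Answer: STR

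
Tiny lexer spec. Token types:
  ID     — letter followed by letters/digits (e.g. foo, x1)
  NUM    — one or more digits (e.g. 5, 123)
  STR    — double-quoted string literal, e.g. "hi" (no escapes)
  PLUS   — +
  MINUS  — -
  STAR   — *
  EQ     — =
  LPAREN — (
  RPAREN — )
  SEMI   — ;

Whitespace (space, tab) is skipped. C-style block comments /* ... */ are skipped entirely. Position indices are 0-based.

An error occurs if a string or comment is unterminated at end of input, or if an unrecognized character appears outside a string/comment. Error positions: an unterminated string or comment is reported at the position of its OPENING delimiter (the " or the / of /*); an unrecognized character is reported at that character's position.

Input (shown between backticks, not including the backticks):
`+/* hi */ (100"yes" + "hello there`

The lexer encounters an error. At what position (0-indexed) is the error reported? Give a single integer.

pos=0: emit PLUS '+'
pos=1: enter COMMENT mode (saw '/*')
exit COMMENT mode (now at pos=9)
pos=10: emit LPAREN '('
pos=11: emit NUM '100' (now at pos=14)
pos=14: enter STRING mode
pos=14: emit STR "yes" (now at pos=19)
pos=20: emit PLUS '+'
pos=22: enter STRING mode
pos=22: ERROR — unterminated string

Answer: 22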